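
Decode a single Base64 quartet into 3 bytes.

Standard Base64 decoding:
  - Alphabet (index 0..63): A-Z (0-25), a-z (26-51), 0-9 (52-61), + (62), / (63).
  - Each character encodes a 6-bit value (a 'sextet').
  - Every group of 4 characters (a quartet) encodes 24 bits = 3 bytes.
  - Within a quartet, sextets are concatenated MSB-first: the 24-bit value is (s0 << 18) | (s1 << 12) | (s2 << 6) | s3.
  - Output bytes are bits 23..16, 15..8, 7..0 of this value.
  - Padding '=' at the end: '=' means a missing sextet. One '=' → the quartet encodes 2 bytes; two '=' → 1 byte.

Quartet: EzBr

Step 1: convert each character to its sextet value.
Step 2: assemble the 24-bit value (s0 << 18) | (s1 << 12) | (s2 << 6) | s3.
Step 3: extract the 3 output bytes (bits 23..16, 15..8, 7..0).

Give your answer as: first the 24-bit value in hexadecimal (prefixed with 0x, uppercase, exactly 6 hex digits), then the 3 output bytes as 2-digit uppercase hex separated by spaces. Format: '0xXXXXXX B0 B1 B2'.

Answer: 0x13306B 13 30 6B

Derivation:
Sextets: E=4, z=51, B=1, r=43
24-bit: (4<<18) | (51<<12) | (1<<6) | 43
      = 0x100000 | 0x033000 | 0x000040 | 0x00002B
      = 0x13306B
Bytes: (v>>16)&0xFF=13, (v>>8)&0xFF=30, v&0xFF=6B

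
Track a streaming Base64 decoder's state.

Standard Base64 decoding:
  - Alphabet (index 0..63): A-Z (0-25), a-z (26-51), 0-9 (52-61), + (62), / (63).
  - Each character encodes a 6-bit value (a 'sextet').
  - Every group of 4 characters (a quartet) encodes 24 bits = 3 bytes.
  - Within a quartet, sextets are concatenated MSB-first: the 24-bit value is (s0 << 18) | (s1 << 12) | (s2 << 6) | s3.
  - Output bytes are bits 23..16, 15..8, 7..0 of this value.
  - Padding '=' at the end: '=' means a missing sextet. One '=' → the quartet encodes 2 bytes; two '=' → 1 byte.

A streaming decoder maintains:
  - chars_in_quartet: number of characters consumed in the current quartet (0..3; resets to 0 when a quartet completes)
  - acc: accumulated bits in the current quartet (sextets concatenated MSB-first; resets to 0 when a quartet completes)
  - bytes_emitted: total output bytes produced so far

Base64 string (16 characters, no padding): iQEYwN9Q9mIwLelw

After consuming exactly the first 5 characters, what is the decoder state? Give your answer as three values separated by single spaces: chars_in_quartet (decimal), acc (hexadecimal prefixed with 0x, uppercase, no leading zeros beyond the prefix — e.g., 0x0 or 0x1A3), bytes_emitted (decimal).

After char 0 ('i'=34): chars_in_quartet=1 acc=0x22 bytes_emitted=0
After char 1 ('Q'=16): chars_in_quartet=2 acc=0x890 bytes_emitted=0
After char 2 ('E'=4): chars_in_quartet=3 acc=0x22404 bytes_emitted=0
After char 3 ('Y'=24): chars_in_quartet=4 acc=0x890118 -> emit 89 01 18, reset; bytes_emitted=3
After char 4 ('w'=48): chars_in_quartet=1 acc=0x30 bytes_emitted=3

Answer: 1 0x30 3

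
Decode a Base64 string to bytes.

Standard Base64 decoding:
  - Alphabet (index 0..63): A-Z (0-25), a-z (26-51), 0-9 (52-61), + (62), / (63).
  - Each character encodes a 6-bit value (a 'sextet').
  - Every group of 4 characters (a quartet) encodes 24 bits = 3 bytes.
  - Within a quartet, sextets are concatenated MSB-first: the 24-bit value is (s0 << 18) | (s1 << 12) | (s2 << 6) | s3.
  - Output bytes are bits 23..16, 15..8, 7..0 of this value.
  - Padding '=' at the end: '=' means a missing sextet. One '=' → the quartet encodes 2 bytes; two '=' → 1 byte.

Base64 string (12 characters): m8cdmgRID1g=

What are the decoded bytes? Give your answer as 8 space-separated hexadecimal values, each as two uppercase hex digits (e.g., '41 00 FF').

After char 0 ('m'=38): chars_in_quartet=1 acc=0x26 bytes_emitted=0
After char 1 ('8'=60): chars_in_quartet=2 acc=0x9BC bytes_emitted=0
After char 2 ('c'=28): chars_in_quartet=3 acc=0x26F1C bytes_emitted=0
After char 3 ('d'=29): chars_in_quartet=4 acc=0x9BC71D -> emit 9B C7 1D, reset; bytes_emitted=3
After char 4 ('m'=38): chars_in_quartet=1 acc=0x26 bytes_emitted=3
After char 5 ('g'=32): chars_in_quartet=2 acc=0x9A0 bytes_emitted=3
After char 6 ('R'=17): chars_in_quartet=3 acc=0x26811 bytes_emitted=3
After char 7 ('I'=8): chars_in_quartet=4 acc=0x9A0448 -> emit 9A 04 48, reset; bytes_emitted=6
After char 8 ('D'=3): chars_in_quartet=1 acc=0x3 bytes_emitted=6
After char 9 ('1'=53): chars_in_quartet=2 acc=0xF5 bytes_emitted=6
After char 10 ('g'=32): chars_in_quartet=3 acc=0x3D60 bytes_emitted=6
Padding '=': partial quartet acc=0x3D60 -> emit 0F 58; bytes_emitted=8

Answer: 9B C7 1D 9A 04 48 0F 58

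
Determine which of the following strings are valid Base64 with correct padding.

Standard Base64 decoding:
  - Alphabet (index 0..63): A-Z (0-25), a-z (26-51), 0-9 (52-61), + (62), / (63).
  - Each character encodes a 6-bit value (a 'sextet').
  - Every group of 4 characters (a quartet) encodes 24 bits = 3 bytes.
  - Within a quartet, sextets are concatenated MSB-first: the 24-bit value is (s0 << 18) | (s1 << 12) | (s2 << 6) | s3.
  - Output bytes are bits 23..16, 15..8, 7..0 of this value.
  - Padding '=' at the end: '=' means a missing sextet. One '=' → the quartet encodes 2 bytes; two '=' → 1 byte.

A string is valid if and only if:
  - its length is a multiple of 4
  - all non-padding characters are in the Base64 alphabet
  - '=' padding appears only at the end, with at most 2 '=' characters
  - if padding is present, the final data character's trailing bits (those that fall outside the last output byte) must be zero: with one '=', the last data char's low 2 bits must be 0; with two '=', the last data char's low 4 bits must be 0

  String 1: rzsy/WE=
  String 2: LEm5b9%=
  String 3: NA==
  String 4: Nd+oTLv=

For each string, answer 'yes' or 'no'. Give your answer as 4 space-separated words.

String 1: 'rzsy/WE=' → valid
String 2: 'LEm5b9%=' → invalid (bad char(s): ['%'])
String 3: 'NA==' → valid
String 4: 'Nd+oTLv=' → invalid (bad trailing bits)

Answer: yes no yes no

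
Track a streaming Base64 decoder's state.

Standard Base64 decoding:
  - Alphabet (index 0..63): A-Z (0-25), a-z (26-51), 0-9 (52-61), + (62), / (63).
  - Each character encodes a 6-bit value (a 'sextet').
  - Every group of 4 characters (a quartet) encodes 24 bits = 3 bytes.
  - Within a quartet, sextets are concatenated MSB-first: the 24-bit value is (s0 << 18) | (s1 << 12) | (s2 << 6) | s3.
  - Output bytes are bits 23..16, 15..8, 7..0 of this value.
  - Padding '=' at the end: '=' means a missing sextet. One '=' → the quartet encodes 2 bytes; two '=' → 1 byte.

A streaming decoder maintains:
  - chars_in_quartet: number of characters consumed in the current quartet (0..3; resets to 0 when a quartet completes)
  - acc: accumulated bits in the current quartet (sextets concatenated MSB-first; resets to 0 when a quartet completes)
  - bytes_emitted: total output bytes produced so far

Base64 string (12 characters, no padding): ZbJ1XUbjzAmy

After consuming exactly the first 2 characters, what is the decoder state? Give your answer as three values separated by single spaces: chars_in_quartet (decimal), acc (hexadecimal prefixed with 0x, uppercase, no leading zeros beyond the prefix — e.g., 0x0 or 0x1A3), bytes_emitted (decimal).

After char 0 ('Z'=25): chars_in_quartet=1 acc=0x19 bytes_emitted=0
After char 1 ('b'=27): chars_in_quartet=2 acc=0x65B bytes_emitted=0

Answer: 2 0x65B 0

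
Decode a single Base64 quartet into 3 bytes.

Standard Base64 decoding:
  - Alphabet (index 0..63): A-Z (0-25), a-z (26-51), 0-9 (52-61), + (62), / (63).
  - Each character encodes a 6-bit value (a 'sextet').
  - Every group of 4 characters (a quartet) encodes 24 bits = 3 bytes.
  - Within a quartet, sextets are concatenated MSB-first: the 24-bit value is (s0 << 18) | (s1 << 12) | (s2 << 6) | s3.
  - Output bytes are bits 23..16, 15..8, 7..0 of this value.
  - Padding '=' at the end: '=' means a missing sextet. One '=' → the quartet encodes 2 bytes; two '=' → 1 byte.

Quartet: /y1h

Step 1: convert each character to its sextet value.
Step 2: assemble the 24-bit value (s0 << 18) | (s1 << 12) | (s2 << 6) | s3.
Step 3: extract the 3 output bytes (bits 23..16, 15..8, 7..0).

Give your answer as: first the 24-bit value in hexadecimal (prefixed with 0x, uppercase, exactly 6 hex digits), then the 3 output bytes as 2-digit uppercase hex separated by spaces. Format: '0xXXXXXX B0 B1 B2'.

Answer: 0xFF2D61 FF 2D 61

Derivation:
Sextets: /=63, y=50, 1=53, h=33
24-bit: (63<<18) | (50<<12) | (53<<6) | 33
      = 0xFC0000 | 0x032000 | 0x000D40 | 0x000021
      = 0xFF2D61
Bytes: (v>>16)&0xFF=FF, (v>>8)&0xFF=2D, v&0xFF=61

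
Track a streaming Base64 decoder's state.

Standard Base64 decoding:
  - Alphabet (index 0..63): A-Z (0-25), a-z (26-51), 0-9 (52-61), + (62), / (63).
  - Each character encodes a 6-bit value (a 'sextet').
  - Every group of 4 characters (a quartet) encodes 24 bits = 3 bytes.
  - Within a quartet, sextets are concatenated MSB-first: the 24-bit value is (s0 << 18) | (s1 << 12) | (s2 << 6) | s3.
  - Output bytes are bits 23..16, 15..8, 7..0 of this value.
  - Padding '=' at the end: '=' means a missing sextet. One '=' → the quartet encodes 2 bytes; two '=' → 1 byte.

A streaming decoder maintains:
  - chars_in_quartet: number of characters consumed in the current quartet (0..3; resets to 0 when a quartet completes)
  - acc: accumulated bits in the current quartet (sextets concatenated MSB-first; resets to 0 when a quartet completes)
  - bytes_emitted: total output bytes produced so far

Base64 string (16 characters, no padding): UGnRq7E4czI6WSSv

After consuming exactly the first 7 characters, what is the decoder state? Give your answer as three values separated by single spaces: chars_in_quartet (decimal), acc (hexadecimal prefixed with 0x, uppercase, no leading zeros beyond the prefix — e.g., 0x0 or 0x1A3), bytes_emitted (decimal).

After char 0 ('U'=20): chars_in_quartet=1 acc=0x14 bytes_emitted=0
After char 1 ('G'=6): chars_in_quartet=2 acc=0x506 bytes_emitted=0
After char 2 ('n'=39): chars_in_quartet=3 acc=0x141A7 bytes_emitted=0
After char 3 ('R'=17): chars_in_quartet=4 acc=0x5069D1 -> emit 50 69 D1, reset; bytes_emitted=3
After char 4 ('q'=42): chars_in_quartet=1 acc=0x2A bytes_emitted=3
After char 5 ('7'=59): chars_in_quartet=2 acc=0xABB bytes_emitted=3
After char 6 ('E'=4): chars_in_quartet=3 acc=0x2AEC4 bytes_emitted=3

Answer: 3 0x2AEC4 3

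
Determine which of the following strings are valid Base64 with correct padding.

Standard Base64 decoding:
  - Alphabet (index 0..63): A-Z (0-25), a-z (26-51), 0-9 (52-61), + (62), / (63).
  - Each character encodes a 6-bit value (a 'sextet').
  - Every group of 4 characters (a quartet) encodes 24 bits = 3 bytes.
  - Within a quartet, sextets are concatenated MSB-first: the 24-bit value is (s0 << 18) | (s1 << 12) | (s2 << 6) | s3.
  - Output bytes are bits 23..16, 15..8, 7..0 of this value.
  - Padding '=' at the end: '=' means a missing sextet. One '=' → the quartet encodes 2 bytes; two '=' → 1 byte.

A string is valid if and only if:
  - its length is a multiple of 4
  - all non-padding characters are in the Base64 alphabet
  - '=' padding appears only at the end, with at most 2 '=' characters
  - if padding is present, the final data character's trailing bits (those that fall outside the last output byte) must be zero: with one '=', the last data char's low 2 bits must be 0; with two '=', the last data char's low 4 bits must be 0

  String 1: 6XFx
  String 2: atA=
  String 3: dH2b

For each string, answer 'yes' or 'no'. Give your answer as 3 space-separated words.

String 1: '6XFx' → valid
String 2: 'atA=' → valid
String 3: 'dH2b' → valid

Answer: yes yes yes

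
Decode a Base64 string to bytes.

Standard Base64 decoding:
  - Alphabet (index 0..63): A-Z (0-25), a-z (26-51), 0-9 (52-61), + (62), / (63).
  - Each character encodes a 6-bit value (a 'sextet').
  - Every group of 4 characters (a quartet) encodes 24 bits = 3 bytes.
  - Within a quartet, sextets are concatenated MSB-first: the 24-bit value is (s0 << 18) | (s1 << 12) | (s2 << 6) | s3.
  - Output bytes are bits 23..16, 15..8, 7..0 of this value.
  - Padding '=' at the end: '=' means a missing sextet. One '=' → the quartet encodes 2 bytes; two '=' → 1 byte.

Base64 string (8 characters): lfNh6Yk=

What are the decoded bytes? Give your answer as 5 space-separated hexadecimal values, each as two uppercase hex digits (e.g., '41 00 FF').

After char 0 ('l'=37): chars_in_quartet=1 acc=0x25 bytes_emitted=0
After char 1 ('f'=31): chars_in_quartet=2 acc=0x95F bytes_emitted=0
After char 2 ('N'=13): chars_in_quartet=3 acc=0x257CD bytes_emitted=0
After char 3 ('h'=33): chars_in_quartet=4 acc=0x95F361 -> emit 95 F3 61, reset; bytes_emitted=3
After char 4 ('6'=58): chars_in_quartet=1 acc=0x3A bytes_emitted=3
After char 5 ('Y'=24): chars_in_quartet=2 acc=0xE98 bytes_emitted=3
After char 6 ('k'=36): chars_in_quartet=3 acc=0x3A624 bytes_emitted=3
Padding '=': partial quartet acc=0x3A624 -> emit E9 89; bytes_emitted=5

Answer: 95 F3 61 E9 89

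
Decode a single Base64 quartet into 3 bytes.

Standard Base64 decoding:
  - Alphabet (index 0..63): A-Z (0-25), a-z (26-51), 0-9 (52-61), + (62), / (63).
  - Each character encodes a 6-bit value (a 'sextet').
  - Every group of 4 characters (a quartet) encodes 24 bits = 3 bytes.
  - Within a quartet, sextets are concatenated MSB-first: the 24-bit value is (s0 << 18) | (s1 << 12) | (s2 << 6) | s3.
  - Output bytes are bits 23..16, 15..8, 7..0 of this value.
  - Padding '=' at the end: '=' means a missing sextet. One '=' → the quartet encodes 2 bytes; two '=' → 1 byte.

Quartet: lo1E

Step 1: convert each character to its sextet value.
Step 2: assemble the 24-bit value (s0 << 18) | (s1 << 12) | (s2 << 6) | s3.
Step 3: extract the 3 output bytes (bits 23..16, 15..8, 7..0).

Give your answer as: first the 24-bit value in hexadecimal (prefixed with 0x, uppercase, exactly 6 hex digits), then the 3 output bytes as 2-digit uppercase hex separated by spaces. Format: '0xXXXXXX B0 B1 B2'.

Sextets: l=37, o=40, 1=53, E=4
24-bit: (37<<18) | (40<<12) | (53<<6) | 4
      = 0x940000 | 0x028000 | 0x000D40 | 0x000004
      = 0x968D44
Bytes: (v>>16)&0xFF=96, (v>>8)&0xFF=8D, v&0xFF=44

Answer: 0x968D44 96 8D 44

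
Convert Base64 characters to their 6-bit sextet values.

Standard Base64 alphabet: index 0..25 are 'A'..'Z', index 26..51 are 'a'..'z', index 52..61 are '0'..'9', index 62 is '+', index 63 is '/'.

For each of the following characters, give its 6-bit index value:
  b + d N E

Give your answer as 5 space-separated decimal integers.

Answer: 27 62 29 13 4

Derivation:
'b': a..z range, 26 + ord('b') − ord('a') = 27
'+': index 62
'd': a..z range, 26 + ord('d') − ord('a') = 29
'N': A..Z range, ord('N') − ord('A') = 13
'E': A..Z range, ord('E') − ord('A') = 4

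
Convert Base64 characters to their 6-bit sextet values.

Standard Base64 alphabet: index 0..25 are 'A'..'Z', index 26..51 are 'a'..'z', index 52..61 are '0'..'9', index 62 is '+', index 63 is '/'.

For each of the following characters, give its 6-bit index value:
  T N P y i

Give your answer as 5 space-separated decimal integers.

'T': A..Z range, ord('T') − ord('A') = 19
'N': A..Z range, ord('N') − ord('A') = 13
'P': A..Z range, ord('P') − ord('A') = 15
'y': a..z range, 26 + ord('y') − ord('a') = 50
'i': a..z range, 26 + ord('i') − ord('a') = 34

Answer: 19 13 15 50 34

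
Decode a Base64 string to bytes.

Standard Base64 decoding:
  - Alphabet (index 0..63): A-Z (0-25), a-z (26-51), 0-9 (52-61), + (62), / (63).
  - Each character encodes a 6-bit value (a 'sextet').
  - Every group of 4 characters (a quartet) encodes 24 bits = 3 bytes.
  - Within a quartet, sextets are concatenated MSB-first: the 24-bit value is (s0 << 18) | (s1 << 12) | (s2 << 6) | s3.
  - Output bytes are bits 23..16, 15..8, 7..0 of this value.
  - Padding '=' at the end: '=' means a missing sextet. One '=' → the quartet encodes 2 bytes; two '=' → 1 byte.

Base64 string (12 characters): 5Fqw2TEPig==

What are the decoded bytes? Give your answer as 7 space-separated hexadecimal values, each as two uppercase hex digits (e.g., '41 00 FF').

Answer: E4 5A B0 D9 31 0F 8A

Derivation:
After char 0 ('5'=57): chars_in_quartet=1 acc=0x39 bytes_emitted=0
After char 1 ('F'=5): chars_in_quartet=2 acc=0xE45 bytes_emitted=0
After char 2 ('q'=42): chars_in_quartet=3 acc=0x3916A bytes_emitted=0
After char 3 ('w'=48): chars_in_quartet=4 acc=0xE45AB0 -> emit E4 5A B0, reset; bytes_emitted=3
After char 4 ('2'=54): chars_in_quartet=1 acc=0x36 bytes_emitted=3
After char 5 ('T'=19): chars_in_quartet=2 acc=0xD93 bytes_emitted=3
After char 6 ('E'=4): chars_in_quartet=3 acc=0x364C4 bytes_emitted=3
After char 7 ('P'=15): chars_in_quartet=4 acc=0xD9310F -> emit D9 31 0F, reset; bytes_emitted=6
After char 8 ('i'=34): chars_in_quartet=1 acc=0x22 bytes_emitted=6
After char 9 ('g'=32): chars_in_quartet=2 acc=0x8A0 bytes_emitted=6
Padding '==': partial quartet acc=0x8A0 -> emit 8A; bytes_emitted=7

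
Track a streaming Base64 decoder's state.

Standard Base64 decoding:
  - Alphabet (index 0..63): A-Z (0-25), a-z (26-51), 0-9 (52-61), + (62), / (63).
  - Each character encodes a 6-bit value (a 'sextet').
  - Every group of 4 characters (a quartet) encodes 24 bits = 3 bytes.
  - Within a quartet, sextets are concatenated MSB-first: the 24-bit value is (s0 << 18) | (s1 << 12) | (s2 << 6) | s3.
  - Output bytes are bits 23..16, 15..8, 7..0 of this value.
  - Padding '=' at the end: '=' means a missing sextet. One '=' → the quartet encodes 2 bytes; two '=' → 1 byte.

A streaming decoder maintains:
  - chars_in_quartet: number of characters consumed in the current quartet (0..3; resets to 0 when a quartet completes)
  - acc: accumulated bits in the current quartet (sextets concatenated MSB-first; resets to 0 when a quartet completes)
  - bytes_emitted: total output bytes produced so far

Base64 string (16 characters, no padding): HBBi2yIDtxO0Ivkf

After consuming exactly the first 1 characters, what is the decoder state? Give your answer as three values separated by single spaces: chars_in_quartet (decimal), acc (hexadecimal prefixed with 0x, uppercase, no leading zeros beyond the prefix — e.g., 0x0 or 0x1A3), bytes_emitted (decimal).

After char 0 ('H'=7): chars_in_quartet=1 acc=0x7 bytes_emitted=0

Answer: 1 0x7 0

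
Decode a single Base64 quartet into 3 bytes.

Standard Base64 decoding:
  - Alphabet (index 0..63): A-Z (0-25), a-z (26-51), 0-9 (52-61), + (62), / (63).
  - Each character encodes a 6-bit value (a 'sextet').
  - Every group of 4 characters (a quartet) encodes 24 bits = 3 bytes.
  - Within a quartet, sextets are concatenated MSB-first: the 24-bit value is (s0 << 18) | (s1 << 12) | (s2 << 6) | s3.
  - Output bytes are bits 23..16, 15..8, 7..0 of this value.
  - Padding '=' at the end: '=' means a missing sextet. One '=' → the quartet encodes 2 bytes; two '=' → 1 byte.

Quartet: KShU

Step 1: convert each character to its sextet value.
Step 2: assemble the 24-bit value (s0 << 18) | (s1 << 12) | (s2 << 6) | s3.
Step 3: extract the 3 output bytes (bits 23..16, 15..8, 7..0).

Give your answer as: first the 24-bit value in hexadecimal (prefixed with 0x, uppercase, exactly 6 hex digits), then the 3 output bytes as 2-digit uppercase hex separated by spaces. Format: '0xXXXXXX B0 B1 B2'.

Answer: 0x292854 29 28 54

Derivation:
Sextets: K=10, S=18, h=33, U=20
24-bit: (10<<18) | (18<<12) | (33<<6) | 20
      = 0x280000 | 0x012000 | 0x000840 | 0x000014
      = 0x292854
Bytes: (v>>16)&0xFF=29, (v>>8)&0xFF=28, v&0xFF=54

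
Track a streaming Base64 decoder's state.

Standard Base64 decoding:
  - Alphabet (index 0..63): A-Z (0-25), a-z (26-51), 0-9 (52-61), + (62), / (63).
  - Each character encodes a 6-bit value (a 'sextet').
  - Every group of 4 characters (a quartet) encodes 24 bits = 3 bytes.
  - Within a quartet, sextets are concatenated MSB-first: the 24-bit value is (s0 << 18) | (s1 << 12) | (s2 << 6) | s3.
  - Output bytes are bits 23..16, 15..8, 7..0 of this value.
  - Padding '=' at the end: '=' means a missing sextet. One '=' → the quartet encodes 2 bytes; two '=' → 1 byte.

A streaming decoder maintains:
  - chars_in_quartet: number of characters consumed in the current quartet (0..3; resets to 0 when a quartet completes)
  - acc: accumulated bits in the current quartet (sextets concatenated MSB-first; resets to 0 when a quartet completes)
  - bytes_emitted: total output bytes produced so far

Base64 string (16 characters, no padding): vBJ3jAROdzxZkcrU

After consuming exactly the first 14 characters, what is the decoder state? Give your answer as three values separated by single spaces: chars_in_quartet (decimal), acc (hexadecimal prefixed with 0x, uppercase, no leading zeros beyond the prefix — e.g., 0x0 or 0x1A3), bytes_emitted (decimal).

Answer: 2 0x91C 9

Derivation:
After char 0 ('v'=47): chars_in_quartet=1 acc=0x2F bytes_emitted=0
After char 1 ('B'=1): chars_in_quartet=2 acc=0xBC1 bytes_emitted=0
After char 2 ('J'=9): chars_in_quartet=3 acc=0x2F049 bytes_emitted=0
After char 3 ('3'=55): chars_in_quartet=4 acc=0xBC1277 -> emit BC 12 77, reset; bytes_emitted=3
After char 4 ('j'=35): chars_in_quartet=1 acc=0x23 bytes_emitted=3
After char 5 ('A'=0): chars_in_quartet=2 acc=0x8C0 bytes_emitted=3
After char 6 ('R'=17): chars_in_quartet=3 acc=0x23011 bytes_emitted=3
After char 7 ('O'=14): chars_in_quartet=4 acc=0x8C044E -> emit 8C 04 4E, reset; bytes_emitted=6
After char 8 ('d'=29): chars_in_quartet=1 acc=0x1D bytes_emitted=6
After char 9 ('z'=51): chars_in_quartet=2 acc=0x773 bytes_emitted=6
After char 10 ('x'=49): chars_in_quartet=3 acc=0x1DCF1 bytes_emitted=6
After char 11 ('Z'=25): chars_in_quartet=4 acc=0x773C59 -> emit 77 3C 59, reset; bytes_emitted=9
After char 12 ('k'=36): chars_in_quartet=1 acc=0x24 bytes_emitted=9
After char 13 ('c'=28): chars_in_quartet=2 acc=0x91C bytes_emitted=9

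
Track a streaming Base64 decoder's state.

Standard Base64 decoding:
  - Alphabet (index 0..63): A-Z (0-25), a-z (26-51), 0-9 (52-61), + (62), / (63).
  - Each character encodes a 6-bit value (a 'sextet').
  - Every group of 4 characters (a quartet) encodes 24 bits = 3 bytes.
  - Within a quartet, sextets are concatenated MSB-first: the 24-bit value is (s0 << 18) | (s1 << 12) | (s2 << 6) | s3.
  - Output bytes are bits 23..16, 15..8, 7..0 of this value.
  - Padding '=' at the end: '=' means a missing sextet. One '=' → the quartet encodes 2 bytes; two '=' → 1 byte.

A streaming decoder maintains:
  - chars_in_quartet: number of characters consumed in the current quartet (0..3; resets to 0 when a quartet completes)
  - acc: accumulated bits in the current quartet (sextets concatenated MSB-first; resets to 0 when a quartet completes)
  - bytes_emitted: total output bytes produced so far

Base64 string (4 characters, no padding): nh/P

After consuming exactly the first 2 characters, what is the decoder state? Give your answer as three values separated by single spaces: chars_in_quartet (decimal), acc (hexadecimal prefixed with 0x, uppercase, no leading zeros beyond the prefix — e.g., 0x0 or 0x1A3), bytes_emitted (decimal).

Answer: 2 0x9E1 0

Derivation:
After char 0 ('n'=39): chars_in_quartet=1 acc=0x27 bytes_emitted=0
After char 1 ('h'=33): chars_in_quartet=2 acc=0x9E1 bytes_emitted=0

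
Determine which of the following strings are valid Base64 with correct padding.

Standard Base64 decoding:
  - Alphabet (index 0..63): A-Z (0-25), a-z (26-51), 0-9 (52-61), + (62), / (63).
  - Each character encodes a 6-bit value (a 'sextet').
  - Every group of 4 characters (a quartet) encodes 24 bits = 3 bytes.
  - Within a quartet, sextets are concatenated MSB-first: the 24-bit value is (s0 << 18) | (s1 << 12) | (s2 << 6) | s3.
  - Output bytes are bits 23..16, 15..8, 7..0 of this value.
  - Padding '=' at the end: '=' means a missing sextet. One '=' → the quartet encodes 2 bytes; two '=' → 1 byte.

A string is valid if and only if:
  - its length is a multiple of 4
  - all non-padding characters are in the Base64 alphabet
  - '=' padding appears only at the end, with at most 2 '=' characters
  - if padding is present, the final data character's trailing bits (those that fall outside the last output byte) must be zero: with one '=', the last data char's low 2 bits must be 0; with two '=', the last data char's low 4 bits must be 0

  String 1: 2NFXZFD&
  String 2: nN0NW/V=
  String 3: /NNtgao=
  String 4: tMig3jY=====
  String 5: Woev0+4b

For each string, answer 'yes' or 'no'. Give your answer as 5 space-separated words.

String 1: '2NFXZFD&' → invalid (bad char(s): ['&'])
String 2: 'nN0NW/V=' → invalid (bad trailing bits)
String 3: '/NNtgao=' → valid
String 4: 'tMig3jY=====' → invalid (5 pad chars (max 2))
String 5: 'Woev0+4b' → valid

Answer: no no yes no yes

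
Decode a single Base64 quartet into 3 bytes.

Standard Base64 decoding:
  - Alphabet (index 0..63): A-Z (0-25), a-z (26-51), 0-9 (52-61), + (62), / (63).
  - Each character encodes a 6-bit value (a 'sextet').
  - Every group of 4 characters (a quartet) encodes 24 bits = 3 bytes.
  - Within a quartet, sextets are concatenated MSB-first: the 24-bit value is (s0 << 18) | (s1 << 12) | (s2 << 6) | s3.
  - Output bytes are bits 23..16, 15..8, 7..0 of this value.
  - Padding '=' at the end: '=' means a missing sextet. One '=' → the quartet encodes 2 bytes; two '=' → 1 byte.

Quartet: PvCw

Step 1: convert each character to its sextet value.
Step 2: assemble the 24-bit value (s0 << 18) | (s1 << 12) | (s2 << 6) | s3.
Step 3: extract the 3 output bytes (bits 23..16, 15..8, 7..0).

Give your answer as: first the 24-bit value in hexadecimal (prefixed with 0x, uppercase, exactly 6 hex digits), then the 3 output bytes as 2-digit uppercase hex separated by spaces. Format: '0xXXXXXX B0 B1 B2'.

Sextets: P=15, v=47, C=2, w=48
24-bit: (15<<18) | (47<<12) | (2<<6) | 48
      = 0x3C0000 | 0x02F000 | 0x000080 | 0x000030
      = 0x3EF0B0
Bytes: (v>>16)&0xFF=3E, (v>>8)&0xFF=F0, v&0xFF=B0

Answer: 0x3EF0B0 3E F0 B0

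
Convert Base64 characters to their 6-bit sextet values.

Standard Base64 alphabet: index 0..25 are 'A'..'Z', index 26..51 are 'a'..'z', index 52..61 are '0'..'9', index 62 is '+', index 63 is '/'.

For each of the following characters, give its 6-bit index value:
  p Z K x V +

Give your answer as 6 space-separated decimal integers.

'p': a..z range, 26 + ord('p') − ord('a') = 41
'Z': A..Z range, ord('Z') − ord('A') = 25
'K': A..Z range, ord('K') − ord('A') = 10
'x': a..z range, 26 + ord('x') − ord('a') = 49
'V': A..Z range, ord('V') − ord('A') = 21
'+': index 62

Answer: 41 25 10 49 21 62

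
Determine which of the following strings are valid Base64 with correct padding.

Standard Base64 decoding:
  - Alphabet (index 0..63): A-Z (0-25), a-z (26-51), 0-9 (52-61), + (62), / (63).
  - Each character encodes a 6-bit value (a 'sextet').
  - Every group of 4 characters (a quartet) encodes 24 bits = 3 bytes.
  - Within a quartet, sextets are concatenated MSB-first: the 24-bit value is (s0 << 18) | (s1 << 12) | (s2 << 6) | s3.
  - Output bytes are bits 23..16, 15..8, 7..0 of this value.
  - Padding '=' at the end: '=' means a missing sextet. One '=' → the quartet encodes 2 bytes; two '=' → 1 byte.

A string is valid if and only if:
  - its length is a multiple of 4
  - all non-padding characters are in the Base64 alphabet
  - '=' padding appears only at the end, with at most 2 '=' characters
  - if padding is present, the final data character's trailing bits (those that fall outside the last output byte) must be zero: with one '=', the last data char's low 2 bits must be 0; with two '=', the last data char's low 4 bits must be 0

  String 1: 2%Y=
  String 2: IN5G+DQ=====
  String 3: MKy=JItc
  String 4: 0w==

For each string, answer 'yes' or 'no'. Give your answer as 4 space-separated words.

Answer: no no no yes

Derivation:
String 1: '2%Y=' → invalid (bad char(s): ['%'])
String 2: 'IN5G+DQ=====' → invalid (5 pad chars (max 2))
String 3: 'MKy=JItc' → invalid (bad char(s): ['=']; '=' in middle)
String 4: '0w==' → valid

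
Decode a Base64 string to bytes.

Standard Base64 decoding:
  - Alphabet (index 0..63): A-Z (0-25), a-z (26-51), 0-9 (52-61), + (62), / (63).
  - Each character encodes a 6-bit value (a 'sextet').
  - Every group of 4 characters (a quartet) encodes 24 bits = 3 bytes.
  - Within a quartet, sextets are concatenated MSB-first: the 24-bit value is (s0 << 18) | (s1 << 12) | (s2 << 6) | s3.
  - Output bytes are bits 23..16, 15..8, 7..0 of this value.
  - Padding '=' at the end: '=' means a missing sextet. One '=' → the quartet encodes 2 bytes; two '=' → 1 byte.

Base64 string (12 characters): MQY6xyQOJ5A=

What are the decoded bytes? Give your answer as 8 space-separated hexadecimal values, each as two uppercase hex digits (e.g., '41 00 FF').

Answer: 31 06 3A C7 24 0E 27 90

Derivation:
After char 0 ('M'=12): chars_in_quartet=1 acc=0xC bytes_emitted=0
After char 1 ('Q'=16): chars_in_quartet=2 acc=0x310 bytes_emitted=0
After char 2 ('Y'=24): chars_in_quartet=3 acc=0xC418 bytes_emitted=0
After char 3 ('6'=58): chars_in_quartet=4 acc=0x31063A -> emit 31 06 3A, reset; bytes_emitted=3
After char 4 ('x'=49): chars_in_quartet=1 acc=0x31 bytes_emitted=3
After char 5 ('y'=50): chars_in_quartet=2 acc=0xC72 bytes_emitted=3
After char 6 ('Q'=16): chars_in_quartet=3 acc=0x31C90 bytes_emitted=3
After char 7 ('O'=14): chars_in_quartet=4 acc=0xC7240E -> emit C7 24 0E, reset; bytes_emitted=6
After char 8 ('J'=9): chars_in_quartet=1 acc=0x9 bytes_emitted=6
After char 9 ('5'=57): chars_in_quartet=2 acc=0x279 bytes_emitted=6
After char 10 ('A'=0): chars_in_quartet=3 acc=0x9E40 bytes_emitted=6
Padding '=': partial quartet acc=0x9E40 -> emit 27 90; bytes_emitted=8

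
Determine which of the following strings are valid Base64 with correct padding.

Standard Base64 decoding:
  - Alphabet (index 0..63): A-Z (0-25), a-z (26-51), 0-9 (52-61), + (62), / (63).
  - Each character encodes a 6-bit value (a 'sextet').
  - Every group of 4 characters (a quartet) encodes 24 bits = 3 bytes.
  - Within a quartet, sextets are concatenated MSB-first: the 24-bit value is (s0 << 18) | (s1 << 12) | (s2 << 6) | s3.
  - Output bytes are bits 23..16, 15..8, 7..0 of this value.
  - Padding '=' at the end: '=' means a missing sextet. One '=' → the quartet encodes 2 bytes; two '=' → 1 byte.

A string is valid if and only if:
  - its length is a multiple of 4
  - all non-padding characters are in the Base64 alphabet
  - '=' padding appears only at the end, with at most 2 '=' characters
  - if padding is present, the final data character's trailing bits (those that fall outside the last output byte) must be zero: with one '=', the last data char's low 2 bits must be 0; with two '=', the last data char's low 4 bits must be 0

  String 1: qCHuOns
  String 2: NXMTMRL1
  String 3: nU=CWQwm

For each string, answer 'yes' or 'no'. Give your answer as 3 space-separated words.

Answer: no yes no

Derivation:
String 1: 'qCHuOns' → invalid (len=7 not mult of 4)
String 2: 'NXMTMRL1' → valid
String 3: 'nU=CWQwm' → invalid (bad char(s): ['=']; '=' in middle)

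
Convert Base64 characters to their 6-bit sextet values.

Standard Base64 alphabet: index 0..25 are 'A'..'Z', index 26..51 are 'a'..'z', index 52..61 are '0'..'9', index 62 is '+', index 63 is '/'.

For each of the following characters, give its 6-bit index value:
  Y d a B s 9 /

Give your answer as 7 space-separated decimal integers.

Answer: 24 29 26 1 44 61 63

Derivation:
'Y': A..Z range, ord('Y') − ord('A') = 24
'd': a..z range, 26 + ord('d') − ord('a') = 29
'a': a..z range, 26 + ord('a') − ord('a') = 26
'B': A..Z range, ord('B') − ord('A') = 1
's': a..z range, 26 + ord('s') − ord('a') = 44
'9': 0..9 range, 52 + ord('9') − ord('0') = 61
'/': index 63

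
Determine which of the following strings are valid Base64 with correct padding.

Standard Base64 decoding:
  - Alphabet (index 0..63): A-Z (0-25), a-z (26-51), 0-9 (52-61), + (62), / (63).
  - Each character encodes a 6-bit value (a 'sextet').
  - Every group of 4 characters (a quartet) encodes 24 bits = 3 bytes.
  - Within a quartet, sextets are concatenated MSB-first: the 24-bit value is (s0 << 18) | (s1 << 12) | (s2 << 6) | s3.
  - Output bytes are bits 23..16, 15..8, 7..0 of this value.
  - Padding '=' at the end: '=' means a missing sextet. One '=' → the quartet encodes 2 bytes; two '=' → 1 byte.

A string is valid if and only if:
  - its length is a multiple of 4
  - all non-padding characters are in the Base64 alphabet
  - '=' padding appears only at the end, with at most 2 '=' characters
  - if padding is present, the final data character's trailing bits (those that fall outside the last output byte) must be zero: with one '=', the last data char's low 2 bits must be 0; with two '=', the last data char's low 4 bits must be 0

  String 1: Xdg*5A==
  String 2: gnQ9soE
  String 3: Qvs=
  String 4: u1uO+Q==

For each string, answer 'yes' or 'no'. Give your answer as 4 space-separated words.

String 1: 'Xdg*5A==' → invalid (bad char(s): ['*'])
String 2: 'gnQ9soE' → invalid (len=7 not mult of 4)
String 3: 'Qvs=' → valid
String 4: 'u1uO+Q==' → valid

Answer: no no yes yes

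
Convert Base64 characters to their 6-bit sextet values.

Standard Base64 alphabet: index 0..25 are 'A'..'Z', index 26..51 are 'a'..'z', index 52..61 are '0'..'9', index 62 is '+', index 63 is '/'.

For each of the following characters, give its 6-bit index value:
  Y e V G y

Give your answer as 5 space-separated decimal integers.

Answer: 24 30 21 6 50

Derivation:
'Y': A..Z range, ord('Y') − ord('A') = 24
'e': a..z range, 26 + ord('e') − ord('a') = 30
'V': A..Z range, ord('V') − ord('A') = 21
'G': A..Z range, ord('G') − ord('A') = 6
'y': a..z range, 26 + ord('y') − ord('a') = 50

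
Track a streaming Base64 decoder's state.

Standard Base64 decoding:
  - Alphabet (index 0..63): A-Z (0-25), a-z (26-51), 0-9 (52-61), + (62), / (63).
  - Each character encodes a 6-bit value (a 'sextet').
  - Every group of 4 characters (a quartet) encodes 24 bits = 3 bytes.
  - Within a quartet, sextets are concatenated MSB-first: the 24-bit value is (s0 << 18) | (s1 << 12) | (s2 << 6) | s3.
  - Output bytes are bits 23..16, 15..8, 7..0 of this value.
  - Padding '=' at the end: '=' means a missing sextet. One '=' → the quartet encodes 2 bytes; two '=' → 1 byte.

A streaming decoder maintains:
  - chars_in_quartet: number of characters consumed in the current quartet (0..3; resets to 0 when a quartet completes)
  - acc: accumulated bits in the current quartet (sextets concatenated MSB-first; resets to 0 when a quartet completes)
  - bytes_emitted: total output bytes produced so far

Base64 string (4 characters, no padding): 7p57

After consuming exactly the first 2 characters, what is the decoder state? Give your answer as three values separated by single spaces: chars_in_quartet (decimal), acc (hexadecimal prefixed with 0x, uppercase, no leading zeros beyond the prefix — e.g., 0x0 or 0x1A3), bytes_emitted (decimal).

Answer: 2 0xEE9 0

Derivation:
After char 0 ('7'=59): chars_in_quartet=1 acc=0x3B bytes_emitted=0
After char 1 ('p'=41): chars_in_quartet=2 acc=0xEE9 bytes_emitted=0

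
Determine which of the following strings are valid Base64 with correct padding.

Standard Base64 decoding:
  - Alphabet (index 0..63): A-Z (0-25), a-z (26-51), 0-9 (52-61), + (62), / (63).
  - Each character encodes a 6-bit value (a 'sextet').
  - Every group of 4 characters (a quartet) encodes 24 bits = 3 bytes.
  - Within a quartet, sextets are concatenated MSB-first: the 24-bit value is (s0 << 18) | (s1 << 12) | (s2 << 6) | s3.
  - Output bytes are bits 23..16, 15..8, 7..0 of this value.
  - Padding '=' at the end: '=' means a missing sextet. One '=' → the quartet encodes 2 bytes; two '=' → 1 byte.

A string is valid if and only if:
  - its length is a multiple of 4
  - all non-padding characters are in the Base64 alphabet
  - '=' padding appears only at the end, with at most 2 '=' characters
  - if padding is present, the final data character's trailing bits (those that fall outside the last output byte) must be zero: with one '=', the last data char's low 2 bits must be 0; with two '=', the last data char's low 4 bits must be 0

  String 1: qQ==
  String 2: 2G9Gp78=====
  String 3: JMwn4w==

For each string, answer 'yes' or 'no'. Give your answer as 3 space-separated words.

String 1: 'qQ==' → valid
String 2: '2G9Gp78=====' → invalid (5 pad chars (max 2))
String 3: 'JMwn4w==' → valid

Answer: yes no yes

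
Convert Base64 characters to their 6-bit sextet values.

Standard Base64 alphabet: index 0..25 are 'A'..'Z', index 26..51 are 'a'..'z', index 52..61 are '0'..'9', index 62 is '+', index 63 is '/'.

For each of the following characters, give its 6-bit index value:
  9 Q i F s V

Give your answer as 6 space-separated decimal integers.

Answer: 61 16 34 5 44 21

Derivation:
'9': 0..9 range, 52 + ord('9') − ord('0') = 61
'Q': A..Z range, ord('Q') − ord('A') = 16
'i': a..z range, 26 + ord('i') − ord('a') = 34
'F': A..Z range, ord('F') − ord('A') = 5
's': a..z range, 26 + ord('s') − ord('a') = 44
'V': A..Z range, ord('V') − ord('A') = 21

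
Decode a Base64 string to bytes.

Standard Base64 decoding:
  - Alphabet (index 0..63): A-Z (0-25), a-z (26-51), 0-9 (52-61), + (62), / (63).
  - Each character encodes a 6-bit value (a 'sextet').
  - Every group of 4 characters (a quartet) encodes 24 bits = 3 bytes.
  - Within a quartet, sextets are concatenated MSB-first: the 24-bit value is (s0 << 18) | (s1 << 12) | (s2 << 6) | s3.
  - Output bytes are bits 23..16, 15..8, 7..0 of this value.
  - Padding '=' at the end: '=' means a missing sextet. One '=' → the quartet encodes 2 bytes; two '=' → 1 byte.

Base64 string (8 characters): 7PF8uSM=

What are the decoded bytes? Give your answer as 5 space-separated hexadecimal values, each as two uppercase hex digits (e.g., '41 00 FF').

Answer: EC F1 7C B9 23

Derivation:
After char 0 ('7'=59): chars_in_quartet=1 acc=0x3B bytes_emitted=0
After char 1 ('P'=15): chars_in_quartet=2 acc=0xECF bytes_emitted=0
After char 2 ('F'=5): chars_in_quartet=3 acc=0x3B3C5 bytes_emitted=0
After char 3 ('8'=60): chars_in_quartet=4 acc=0xECF17C -> emit EC F1 7C, reset; bytes_emitted=3
After char 4 ('u'=46): chars_in_quartet=1 acc=0x2E bytes_emitted=3
After char 5 ('S'=18): chars_in_quartet=2 acc=0xB92 bytes_emitted=3
After char 6 ('M'=12): chars_in_quartet=3 acc=0x2E48C bytes_emitted=3
Padding '=': partial quartet acc=0x2E48C -> emit B9 23; bytes_emitted=5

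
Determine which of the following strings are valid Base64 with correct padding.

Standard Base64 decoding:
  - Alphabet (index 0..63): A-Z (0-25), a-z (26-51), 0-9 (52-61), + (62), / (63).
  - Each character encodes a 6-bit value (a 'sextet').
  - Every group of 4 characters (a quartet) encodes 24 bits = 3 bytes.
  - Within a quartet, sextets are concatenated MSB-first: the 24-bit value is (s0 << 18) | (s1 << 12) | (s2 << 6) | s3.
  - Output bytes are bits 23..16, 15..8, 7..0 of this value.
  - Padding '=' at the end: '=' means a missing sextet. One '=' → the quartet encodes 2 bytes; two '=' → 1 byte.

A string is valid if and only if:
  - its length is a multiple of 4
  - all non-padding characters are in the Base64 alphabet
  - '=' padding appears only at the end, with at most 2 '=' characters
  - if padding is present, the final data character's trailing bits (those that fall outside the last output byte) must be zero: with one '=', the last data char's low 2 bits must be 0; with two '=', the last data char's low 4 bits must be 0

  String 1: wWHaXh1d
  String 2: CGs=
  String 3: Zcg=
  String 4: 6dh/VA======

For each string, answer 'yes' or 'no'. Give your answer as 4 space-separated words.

String 1: 'wWHaXh1d' → valid
String 2: 'CGs=' → valid
String 3: 'Zcg=' → valid
String 4: '6dh/VA======' → invalid (6 pad chars (max 2))

Answer: yes yes yes no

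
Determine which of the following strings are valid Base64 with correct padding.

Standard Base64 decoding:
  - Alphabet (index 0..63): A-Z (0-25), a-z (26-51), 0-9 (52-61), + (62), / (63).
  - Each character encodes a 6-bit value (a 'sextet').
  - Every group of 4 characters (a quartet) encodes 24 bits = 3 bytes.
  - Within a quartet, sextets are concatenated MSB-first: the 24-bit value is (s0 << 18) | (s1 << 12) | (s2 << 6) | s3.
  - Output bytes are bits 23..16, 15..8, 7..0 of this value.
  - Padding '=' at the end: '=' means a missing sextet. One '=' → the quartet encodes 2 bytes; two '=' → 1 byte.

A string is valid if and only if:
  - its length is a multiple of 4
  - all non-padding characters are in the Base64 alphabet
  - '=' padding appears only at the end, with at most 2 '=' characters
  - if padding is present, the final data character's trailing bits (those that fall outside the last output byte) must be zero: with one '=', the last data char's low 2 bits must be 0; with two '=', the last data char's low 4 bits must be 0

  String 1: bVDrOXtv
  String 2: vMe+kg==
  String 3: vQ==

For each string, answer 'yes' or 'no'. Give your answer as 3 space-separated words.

String 1: 'bVDrOXtv' → valid
String 2: 'vMe+kg==' → valid
String 3: 'vQ==' → valid

Answer: yes yes yes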